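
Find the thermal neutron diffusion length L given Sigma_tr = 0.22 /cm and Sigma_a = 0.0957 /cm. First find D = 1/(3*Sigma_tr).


D = 1 / (3 * Sigma_tr) = 1 / (3 * 0.22) = 1.515152 cm
L = sqrt(D / Sigma_a)
L = sqrt(1.515152 / 0.0957)
L = 3.9790 cm

3.9790


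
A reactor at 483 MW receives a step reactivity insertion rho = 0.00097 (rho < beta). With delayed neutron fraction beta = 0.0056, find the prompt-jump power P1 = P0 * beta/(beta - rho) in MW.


P1/P0 = beta / (beta - rho)
P1/P0 = 0.0056 / (0.0056 - 0.00097) = 1.209503
P1 = 483 * 1.209503 = 584.19 MW

584.19


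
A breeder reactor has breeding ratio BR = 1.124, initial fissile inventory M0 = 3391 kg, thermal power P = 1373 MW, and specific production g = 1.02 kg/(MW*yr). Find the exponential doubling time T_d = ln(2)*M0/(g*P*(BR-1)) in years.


Breeding gain G = BR - 1 = 1.124 - 1 = 0.124
Fissile production rate = g * P * G = 1.02 * 1373 * 0.124 = 173.65704 kg/yr
T_d = ln(2) * M0 / (g * P * G)
T_d = ln(2) * 3391 / 173.65704 = 13.535 yr

13.535


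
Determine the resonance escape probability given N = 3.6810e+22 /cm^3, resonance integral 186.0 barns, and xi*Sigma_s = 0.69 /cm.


p = exp(-N * I * 1e-24 / (xi*Sigma_s))
p = exp(-3.6810e+22 * 186.0 * 1e-24 / 0.69)
p = 4.9049e-05

4.9049e-05


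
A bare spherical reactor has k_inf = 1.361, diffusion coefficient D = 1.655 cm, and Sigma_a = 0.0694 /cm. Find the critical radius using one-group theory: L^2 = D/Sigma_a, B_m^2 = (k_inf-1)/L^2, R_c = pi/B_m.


L^2 = D / Sigma_a = 1.655 / 0.0694 = 23.84726 cm^2
B_m^2 = (k_inf - 1) / L^2 = (1.361 - 1) / 23.84726 = 0.01513801 /cm^2
For a bare sphere: B_g = pi/R, so R_c = pi / sqrt(B_m^2)
R_c = pi / sqrt(0.01513801) = 25.534 cm

25.534


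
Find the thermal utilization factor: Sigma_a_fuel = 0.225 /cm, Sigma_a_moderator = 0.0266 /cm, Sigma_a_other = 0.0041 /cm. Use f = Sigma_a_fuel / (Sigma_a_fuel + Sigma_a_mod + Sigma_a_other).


f = Sigma_a_fuel / (Sigma_a_fuel + Sigma_a_mod + Sigma_a_other)
f = 0.225 / (0.225 + 0.0266 + 0.0041)
f = 0.87994

0.87994


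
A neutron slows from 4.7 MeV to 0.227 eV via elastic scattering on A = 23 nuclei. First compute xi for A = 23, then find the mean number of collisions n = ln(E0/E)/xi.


xi = 1 + (A-1)^2/(2A)*ln((A-1)/(A+1)) = 0.08448899 (for A = 23)
n = ln(E0/E) / xi
n = ln(4.7e6 / 0.227) / 0.08448899
n = ln(2.070485e+07) / 0.08448899 = 199.39

199.39


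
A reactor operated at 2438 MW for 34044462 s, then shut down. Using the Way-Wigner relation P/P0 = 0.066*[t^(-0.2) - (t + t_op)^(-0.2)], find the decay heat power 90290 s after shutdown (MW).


P/P0 = 0.066 * [t^(-0.2) - (t + t_op)^(-0.2)]
P/P0 = 0.066 * [90290^(-0.2) - (90290 + 34044462)^(-0.2)]
P/P0 = 0.066 * [0.1020639 - 0.03114301] = 0.004680779
P = 2438 * 0.004680779 = 11.412 MW

11.412


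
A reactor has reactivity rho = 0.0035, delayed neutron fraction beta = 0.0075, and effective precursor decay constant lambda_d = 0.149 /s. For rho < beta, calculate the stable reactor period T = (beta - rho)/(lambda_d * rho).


T = (beta - rho) / (lambda_d * rho)
T = (0.0075 - 0.0035) / (0.149 * 0.0035)
T = 7.6702 s

7.6702


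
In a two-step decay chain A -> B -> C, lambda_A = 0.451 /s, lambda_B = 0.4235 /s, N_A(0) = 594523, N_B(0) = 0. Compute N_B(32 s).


N_B(t) = lambda_A * N_A0 / (lambda_B - lambda_A) * [exp(-lambda_A*t) - exp(-lambda_B*t)]
exp(-0.451*32) = 5.398362e-07; exp(-0.4235*32) = 1.301491e-06
N_B = 0.451 * 594523 / (0.4235 - 0.451) * (5.398362e-07 - 1.301491e-06)
N_B = 7.4263

7.4263


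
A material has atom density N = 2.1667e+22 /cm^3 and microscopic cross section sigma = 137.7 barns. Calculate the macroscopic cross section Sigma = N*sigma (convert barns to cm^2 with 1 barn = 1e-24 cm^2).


Sigma = N * sigma_barns * 1e-24
Sigma = 2.1667e+22 * 137.7 * 1e-24
Sigma = 2.9835 /cm

2.9835


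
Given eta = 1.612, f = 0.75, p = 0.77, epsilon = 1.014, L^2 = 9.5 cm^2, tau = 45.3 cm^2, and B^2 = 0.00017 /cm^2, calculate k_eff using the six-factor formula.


k_inf = eta*f*p*eps = 1.612*0.75*0.77*1.014 = 0.9439630
P_TNL = 1/(1 + L^2*B^2) = 1/(1 + 9.5*0.00017) = 0.9983876
P_FNL = exp(-B^2*tau) = exp(-0.00017*45.3) = 0.9923286
k_eff = k_inf * P_TNL * P_FNL = 0.9439630 * 0.9983876 * 0.9923286
k_eff = 0.93521

0.93521


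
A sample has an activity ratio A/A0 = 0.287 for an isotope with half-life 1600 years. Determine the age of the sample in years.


lambda = ln(2) / t_half = ln(2) / 1600 = 4.332170e-04 /yr
t = -ln(A/A0) / lambda
t = -ln(0.287) / 4.332170e-04
t = 2881.4 yr

2881.4


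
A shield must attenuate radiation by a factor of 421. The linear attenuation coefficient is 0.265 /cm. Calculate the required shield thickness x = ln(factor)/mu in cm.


x = ln(factor) / mu
x = ln(421) / 0.265
x = 22.802 cm

22.802


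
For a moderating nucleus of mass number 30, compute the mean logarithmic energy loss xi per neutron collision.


xi = 1 + (A-1)^2/(2A) * ln((A-1)/(A+1))
xi = 1 + (30-1)^2/(2*30) * ln((30-1)/(30 +1))
xi = 0.065209

0.065209


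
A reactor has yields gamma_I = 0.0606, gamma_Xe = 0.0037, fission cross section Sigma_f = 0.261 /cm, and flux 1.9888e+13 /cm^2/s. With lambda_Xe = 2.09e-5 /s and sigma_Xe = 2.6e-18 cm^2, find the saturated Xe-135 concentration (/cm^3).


Xe_eq = (gamma_I + gamma_Xe) * Sigma_f * phi / (lambda_Xe + sigma_Xe * phi)
Numerator = (0.0606 + 0.0037) * 0.261 * 1.9888e+13 = 3.337664e+11
Denominator = 2.09e-5 + 2.6e-18 * 1.9888e+13 = 7.260880e-05
Xe_eq = 3.337664e+11 / 7.260880e-05 = 4.5968e+15 /cm^3

4.5968e+15


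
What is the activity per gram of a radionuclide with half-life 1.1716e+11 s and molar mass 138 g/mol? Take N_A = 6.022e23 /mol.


lambda = ln(2) / t_half = ln(2) / 1.1716e+11 = 5.916244e-12 /s
SA = lambda * N_A / M
SA = 5.916244e-12 * 6.022e23 / 138
SA = 2.5817e+10 Bq/g

2.5817e+10


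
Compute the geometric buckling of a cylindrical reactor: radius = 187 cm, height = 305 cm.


B^2 = (2.405/R)^2 + (pi/H)^2
B^2 = (2.405/187)^2 + (pi/305)^2
B^2 = 2.7150e-04 /cm^2

2.7150e-04


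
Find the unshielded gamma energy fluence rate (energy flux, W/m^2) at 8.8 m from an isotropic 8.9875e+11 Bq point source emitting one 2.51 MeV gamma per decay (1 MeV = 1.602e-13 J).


psi = A * E * 1.602e-13 / (4*pi*r^2)
psi = 8.9875e+11 * 2.51 * 1.602e-13 / (4*pi*8.8^2)
psi = 3.7136e-04 W/m^2

3.7136e-04


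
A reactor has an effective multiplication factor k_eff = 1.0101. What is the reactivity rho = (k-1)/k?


rho = (k_eff - 1) / k_eff
rho = (1.0101 - 1) / 1.0101
rho = 0.0099990

0.0099990


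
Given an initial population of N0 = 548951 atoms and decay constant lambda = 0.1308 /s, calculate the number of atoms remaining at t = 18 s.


N = N0 * exp(-lambda * t)
N = 548951 * exp(-0.1308 * 18)
N = 52123

52123


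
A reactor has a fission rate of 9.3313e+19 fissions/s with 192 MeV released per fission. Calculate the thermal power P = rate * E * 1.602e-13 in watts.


P = fission_rate * E_MeV * 1.602e-13
P = 9.3313e+19 * 192 * 1.602e-13
P = 2.8702e+09 W

2.8702e+09


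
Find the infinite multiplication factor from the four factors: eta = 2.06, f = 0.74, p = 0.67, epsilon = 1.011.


k_inf = eta * f * p * epsilon
k_inf = 2.06 * 0.74 * 0.67 * 1.011
k_inf = 1.0326

1.0326


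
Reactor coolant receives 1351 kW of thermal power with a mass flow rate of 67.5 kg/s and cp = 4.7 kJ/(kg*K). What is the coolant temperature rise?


dT = Q / (m_dot * cp)
dT = 1351 / (67.5 * 4.7)
dT = 4.2585 C

4.2585


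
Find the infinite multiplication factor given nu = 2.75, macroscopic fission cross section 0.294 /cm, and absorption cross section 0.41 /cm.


k_inf = nu * Sigma_f / Sigma_a
k_inf = 2.75 * 0.294 / 0.41
k_inf = 1.9720

1.9720


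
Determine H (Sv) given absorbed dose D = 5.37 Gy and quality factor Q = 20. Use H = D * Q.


H = D * Q
H = 5.37 * 20
H = 107.40 Sv

107.40


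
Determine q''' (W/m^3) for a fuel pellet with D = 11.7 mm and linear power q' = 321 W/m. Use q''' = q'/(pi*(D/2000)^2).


r = D / 2 / 1000 = 11.7 / 2 / 1000 = 0.00585 m
q''' = q' / (pi * r^2)
q''' = 321 / (pi * 0.00585^2)
q''' = 2.9857e+06 W/m^3

2.9857e+06


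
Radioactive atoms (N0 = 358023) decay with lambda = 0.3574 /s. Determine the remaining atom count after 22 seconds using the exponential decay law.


N = N0 * exp(-lambda * t)
N = 358023 * exp(-0.3574 * 22)
N = 137.77

137.77


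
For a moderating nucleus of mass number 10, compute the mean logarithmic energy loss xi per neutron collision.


xi = 1 + (A-1)^2/(2A) * ln((A-1)/(A+1))
xi = 1 + (10-1)^2/(2*10) * ln((10-1)/(10 +1))
xi = 0.18728

0.18728


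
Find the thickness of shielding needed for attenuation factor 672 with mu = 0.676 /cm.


x = ln(factor) / mu
x = ln(672) / 0.676
x = 9.6306 cm

9.6306


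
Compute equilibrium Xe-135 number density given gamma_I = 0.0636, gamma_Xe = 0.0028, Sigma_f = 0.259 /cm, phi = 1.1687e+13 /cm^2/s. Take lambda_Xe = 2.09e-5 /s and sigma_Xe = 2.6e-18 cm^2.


Xe_eq = (gamma_I + gamma_Xe) * Sigma_f * phi / (lambda_Xe + sigma_Xe * phi)
Numerator = (0.0636 + 0.0028) * 0.259 * 1.1687e+13 = 2.009884e+11
Denominator = 2.09e-5 + 2.6e-18 * 1.1687e+13 = 5.128620e-05
Xe_eq = 2.009884e+11 / 5.128620e-05 = 3.9190e+15 /cm^3

3.9190e+15


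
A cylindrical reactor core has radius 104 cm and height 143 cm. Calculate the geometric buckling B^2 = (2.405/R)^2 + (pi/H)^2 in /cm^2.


B^2 = (2.405/R)^2 + (pi/H)^2
B^2 = (2.405/104)^2 + (pi/143)^2
B^2 = 0.0010174 /cm^2

0.0010174


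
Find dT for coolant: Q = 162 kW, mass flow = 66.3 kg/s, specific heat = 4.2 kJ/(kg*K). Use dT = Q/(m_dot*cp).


dT = Q / (m_dot * cp)
dT = 162 / (66.3 * 4.2)
dT = 0.58177 C

0.58177


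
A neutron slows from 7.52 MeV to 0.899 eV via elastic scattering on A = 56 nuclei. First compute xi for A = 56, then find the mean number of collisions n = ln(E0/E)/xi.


xi = 1 + (A-1)^2/(2A)*ln((A-1)/(A+1)) = 0.03529286 (for A = 56)
n = ln(E0/E) / xi
n = ln(7.52e6 / 0.899) / 0.03529286
n = ln(8.364850e+06) / 0.03529286 = 451.64

451.64


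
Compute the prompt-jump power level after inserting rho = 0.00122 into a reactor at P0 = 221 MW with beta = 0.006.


P1/P0 = beta / (beta - rho)
P1/P0 = 0.006 / (0.006 - 0.00122) = 1.255230
P1 = 221 * 1.255230 = 277.41 MW

277.41


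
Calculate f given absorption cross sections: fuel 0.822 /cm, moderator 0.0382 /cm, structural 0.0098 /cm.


f = Sigma_a_fuel / (Sigma_a_fuel + Sigma_a_mod + Sigma_a_other)
f = 0.822 / (0.822 + 0.0382 + 0.0098)
f = 0.94483

0.94483


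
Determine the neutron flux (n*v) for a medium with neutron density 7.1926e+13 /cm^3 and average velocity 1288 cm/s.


phi = n * v
phi = 7.1926e+13 * 1288
phi = 9.2641e+16 /cm^2/s

9.2641e+16


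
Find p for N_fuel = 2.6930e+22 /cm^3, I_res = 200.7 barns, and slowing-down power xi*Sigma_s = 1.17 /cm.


p = exp(-N * I * 1e-24 / (xi*Sigma_s))
p = exp(-2.6930e+22 * 200.7 * 1e-24 / 1.17)
p = 0.0098574

0.0098574


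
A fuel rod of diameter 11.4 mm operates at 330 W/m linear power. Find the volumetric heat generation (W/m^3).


r = D / 2 / 1000 = 11.4 / 2 / 1000 = 0.0057 m
q''' = q' / (pi * r^2)
q''' = 330 / (pi * 0.0057^2)
q''' = 3.2331e+06 W/m^3

3.2331e+06


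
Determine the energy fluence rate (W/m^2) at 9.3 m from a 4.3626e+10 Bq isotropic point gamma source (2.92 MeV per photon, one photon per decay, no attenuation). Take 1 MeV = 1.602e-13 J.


psi = A * E * 1.602e-13 / (4*pi*r^2)
psi = 4.3626e+10 * 2.92 * 1.602e-13 / (4*pi*9.3^2)
psi = 1.8777e-05 W/m^2

1.8777e-05


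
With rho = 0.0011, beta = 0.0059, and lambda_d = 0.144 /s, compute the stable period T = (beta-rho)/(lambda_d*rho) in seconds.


T = (beta - rho) / (lambda_d * rho)
T = (0.0059 - 0.0011) / (0.144 * 0.0011)
T = 30.303 s

30.303


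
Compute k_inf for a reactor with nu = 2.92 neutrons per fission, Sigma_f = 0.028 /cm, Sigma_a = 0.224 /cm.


k_inf = nu * Sigma_f / Sigma_a
k_inf = 2.92 * 0.028 / 0.224
k_inf = 0.36500

0.36500


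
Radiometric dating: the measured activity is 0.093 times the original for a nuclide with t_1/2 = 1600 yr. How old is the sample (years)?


lambda = ln(2) / t_half = ln(2) / 1600 = 4.332170e-04 /yr
t = -ln(A/A0) / lambda
t = -ln(0.093) / 4.332170e-04
t = 5482.6 yr

5482.6


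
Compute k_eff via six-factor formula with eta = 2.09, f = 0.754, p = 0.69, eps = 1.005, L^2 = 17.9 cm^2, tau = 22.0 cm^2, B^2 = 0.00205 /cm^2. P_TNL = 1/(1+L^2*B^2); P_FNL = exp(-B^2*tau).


k_inf = eta*f*p*eps = 2.09*0.754*0.69*1.005 = 1.092780
P_TNL = 1/(1 + L^2*B^2) = 1/(1 + 17.9*0.00205) = 0.9646039
P_FNL = exp(-B^2*tau) = exp(-0.00205*22.0) = 0.9559019
k_eff = k_inf * P_TNL * P_FNL = 1.092780 * 0.9646039 * 0.9559019
k_eff = 1.0076

1.0076


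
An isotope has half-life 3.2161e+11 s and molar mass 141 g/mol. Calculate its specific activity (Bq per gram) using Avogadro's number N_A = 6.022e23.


lambda = ln(2) / t_half = ln(2) / 3.2161e+11 = 2.155241e-12 /s
SA = lambda * N_A / M
SA = 2.155241e-12 * 6.022e23 / 141
SA = 9.2049e+09 Bq/g

9.2049e+09


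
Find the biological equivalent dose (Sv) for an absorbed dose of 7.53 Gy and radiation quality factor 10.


H = D * Q
H = 7.53 * 10
H = 75.300 Sv

75.300


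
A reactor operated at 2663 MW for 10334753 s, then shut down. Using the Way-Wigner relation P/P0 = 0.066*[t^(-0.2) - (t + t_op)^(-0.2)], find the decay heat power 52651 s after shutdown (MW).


P/P0 = 0.066 * [t^(-0.2) - (t + t_op)^(-0.2)]
P/P0 = 0.066 * [52651^(-0.2) - (52651 + 10334753)^(-0.2)]
P/P0 = 0.066 * [0.1136891 - 0.03950923] = 0.004895871
P = 2663 * 0.004895871 = 13.038 MW

13.038


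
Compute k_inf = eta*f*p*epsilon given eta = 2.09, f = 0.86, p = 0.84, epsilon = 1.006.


k_inf = eta * f * p * epsilon
k_inf = 2.09 * 0.86 * 0.84 * 1.006
k_inf = 1.5189

1.5189


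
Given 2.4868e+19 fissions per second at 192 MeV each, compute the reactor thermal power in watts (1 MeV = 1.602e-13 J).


P = fission_rate * E_MeV * 1.602e-13
P = 2.4868e+19 * 192 * 1.602e-13
P = 7.6490e+08 W

7.6490e+08


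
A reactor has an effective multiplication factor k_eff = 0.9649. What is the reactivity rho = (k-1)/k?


rho = (k_eff - 1) / k_eff
rho = (0.9649 - 1) / 0.9649
rho = -0.036377

-0.036377


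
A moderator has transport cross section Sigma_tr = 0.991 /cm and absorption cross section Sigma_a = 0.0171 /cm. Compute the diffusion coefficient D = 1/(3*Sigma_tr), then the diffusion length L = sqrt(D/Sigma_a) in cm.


D = 1 / (3 * Sigma_tr) = 1 / (3 * 0.991) = 0.3363606 cm
L = sqrt(D / Sigma_a)
L = sqrt(0.3363606 / 0.0171)
L = 4.4351 cm

4.4351


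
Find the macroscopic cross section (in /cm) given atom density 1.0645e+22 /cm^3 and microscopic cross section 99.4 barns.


Sigma = N * sigma_barns * 1e-24
Sigma = 1.0645e+22 * 99.4 * 1e-24
Sigma = 1.0581 /cm

1.0581


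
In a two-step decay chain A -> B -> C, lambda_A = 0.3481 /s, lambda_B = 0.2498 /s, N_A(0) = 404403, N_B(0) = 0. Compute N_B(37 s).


N_B(t) = lambda_A * N_A0 / (lambda_B - lambda_A) * [exp(-lambda_A*t) - exp(-lambda_B*t)]
exp(-0.3481*37) = 2.549279e-06; exp(-0.2498*37) = 9.682552e-05
N_B = 0.3481 * 404403 / (0.2498 - 0.3481) * (2.549279e-06 - 9.682552e-05)
N_B = 135.01

135.01


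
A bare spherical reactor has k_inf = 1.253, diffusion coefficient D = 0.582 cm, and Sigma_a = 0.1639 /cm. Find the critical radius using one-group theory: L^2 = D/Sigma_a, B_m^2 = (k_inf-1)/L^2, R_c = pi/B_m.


L^2 = D / Sigma_a = 0.582 / 0.1639 = 3.550946 cm^2
B_m^2 = (k_inf - 1) / L^2 = (1.253 - 1) / 3.550946 = 0.07124862 /cm^2
For a bare sphere: B_g = pi/R, so R_c = pi / sqrt(B_m^2)
R_c = pi / sqrt(0.07124862) = 11.770 cm

11.770


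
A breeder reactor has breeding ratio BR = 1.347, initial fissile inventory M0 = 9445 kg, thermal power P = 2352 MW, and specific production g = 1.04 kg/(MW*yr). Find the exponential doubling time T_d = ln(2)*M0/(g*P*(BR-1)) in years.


Breeding gain G = BR - 1 = 1.347 - 1 = 0.347
Fissile production rate = g * P * G = 1.04 * 2352 * 0.347 = 848.78976 kg/yr
T_d = ln(2) * M0 / (g * P * G)
T_d = ln(2) * 9445 / 848.78976 = 7.7131 yr

7.7131


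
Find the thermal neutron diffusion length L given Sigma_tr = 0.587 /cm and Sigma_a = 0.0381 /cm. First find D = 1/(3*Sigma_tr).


D = 1 / (3 * Sigma_tr) = 1 / (3 * 0.587) = 0.5678592 cm
L = sqrt(D / Sigma_a)
L = sqrt(0.5678592 / 0.0381)
L = 3.8606 cm

3.8606


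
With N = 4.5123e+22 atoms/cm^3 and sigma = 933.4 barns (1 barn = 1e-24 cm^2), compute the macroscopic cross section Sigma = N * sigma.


Sigma = N * sigma_barns * 1e-24
Sigma = 4.5123e+22 * 933.4 * 1e-24
Sigma = 42.118 /cm

42.118


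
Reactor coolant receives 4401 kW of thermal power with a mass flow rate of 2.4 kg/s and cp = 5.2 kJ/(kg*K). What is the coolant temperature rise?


dT = Q / (m_dot * cp)
dT = 4401 / (2.4 * 5.2)
dT = 352.64 C

352.64


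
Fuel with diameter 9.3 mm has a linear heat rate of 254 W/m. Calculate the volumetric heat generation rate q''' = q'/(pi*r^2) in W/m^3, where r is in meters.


r = D / 2 / 1000 = 9.3 / 2 / 1000 = 0.00465 m
q''' = q' / (pi * r^2)
q''' = 254 / (pi * 0.00465^2)
q''' = 3.7392e+06 W/m^3

3.7392e+06


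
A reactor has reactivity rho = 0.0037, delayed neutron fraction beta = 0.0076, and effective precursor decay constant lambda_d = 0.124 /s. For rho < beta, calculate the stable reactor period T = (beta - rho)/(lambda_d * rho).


T = (beta - rho) / (lambda_d * rho)
T = (0.0076 - 0.0037) / (0.124 * 0.0037)
T = 8.5004 s

8.5004


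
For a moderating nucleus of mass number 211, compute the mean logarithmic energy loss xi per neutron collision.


xi = 1 + (A-1)^2/(2A) * ln((A-1)/(A+1))
xi = 1 + (211-1)^2/(2*211) * ln((211-1)/(211 +1))
xi = 0.0094488

0.0094488


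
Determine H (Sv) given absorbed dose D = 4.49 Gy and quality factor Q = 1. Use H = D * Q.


H = D * Q
H = 4.49 * 1
H = 4.4900 Sv

4.4900


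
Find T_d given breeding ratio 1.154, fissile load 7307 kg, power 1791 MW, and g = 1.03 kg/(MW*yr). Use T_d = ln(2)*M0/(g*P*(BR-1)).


Breeding gain G = BR - 1 = 1.154 - 1 = 0.154
Fissile production rate = g * P * G = 1.03 * 1791 * 0.154 = 284.08842 kg/yr
T_d = ln(2) * M0 / (g * P * G)
T_d = ln(2) * 7307 / 284.08842 = 17.828 yr

17.828


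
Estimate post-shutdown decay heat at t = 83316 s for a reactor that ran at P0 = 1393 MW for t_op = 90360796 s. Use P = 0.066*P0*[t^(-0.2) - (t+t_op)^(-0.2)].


P/P0 = 0.066 * [t^(-0.2) - (t + t_op)^(-0.2)]
P/P0 = 0.066 * [83316^(-0.2) - (83316 + 90360796)^(-0.2)]
P/P0 = 0.066 * [0.1037180 - 0.02562854] = 0.005153904
P = 1393 * 0.005153904 = 7.1794 MW

7.1794


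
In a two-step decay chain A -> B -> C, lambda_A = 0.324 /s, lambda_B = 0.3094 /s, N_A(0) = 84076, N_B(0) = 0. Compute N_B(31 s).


N_B(t) = lambda_A * N_A0 / (lambda_B - lambda_A) * [exp(-lambda_A*t) - exp(-lambda_B*t)]
exp(-0.324*31) = 4.344564e-05; exp(-0.3094*31) = 6.831372e-05
N_B = 0.324 * 84076 / (0.3094 - 0.324) * (4.344564e-05 - 6.831372e-05)
N_B = 46.399

46.399


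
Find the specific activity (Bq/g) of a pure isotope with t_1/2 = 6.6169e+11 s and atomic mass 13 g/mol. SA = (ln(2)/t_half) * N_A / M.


lambda = ln(2) / t_half = ln(2) / 6.6169e+11 = 1.047541e-12 /s
SA = lambda * N_A / M
SA = 1.047541e-12 * 6.022e23 / 13
SA = 4.8525e+10 Bq/g

4.8525e+10


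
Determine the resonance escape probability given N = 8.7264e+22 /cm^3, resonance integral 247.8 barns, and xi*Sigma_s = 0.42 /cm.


p = exp(-N * I * 1e-24 / (xi*Sigma_s))
p = exp(-8.7264e+22 * 247.8 * 1e-24 / 0.42)
p = 4.3653e-23

4.3653e-23


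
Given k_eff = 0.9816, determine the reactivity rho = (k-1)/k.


rho = (k_eff - 1) / k_eff
rho = (0.9816 - 1) / 0.9816
rho = -0.018745

-0.018745


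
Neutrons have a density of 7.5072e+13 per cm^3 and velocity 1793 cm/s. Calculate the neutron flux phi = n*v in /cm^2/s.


phi = n * v
phi = 7.5072e+13 * 1793
phi = 1.3460e+17 /cm^2/s

1.3460e+17


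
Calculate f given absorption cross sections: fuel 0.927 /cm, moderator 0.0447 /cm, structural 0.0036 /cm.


f = Sigma_a_fuel / (Sigma_a_fuel + Sigma_a_mod + Sigma_a_other)
f = 0.927 / (0.927 + 0.0447 + 0.0036)
f = 0.95048

0.95048


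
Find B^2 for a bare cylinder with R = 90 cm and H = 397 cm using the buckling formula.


B^2 = (2.405/R)^2 + (pi/H)^2
B^2 = (2.405/90)^2 + (pi/397)^2
B^2 = 7.7670e-04 /cm^2

7.7670e-04


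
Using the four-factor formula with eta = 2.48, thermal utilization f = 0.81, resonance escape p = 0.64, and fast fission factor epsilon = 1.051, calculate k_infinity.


k_inf = eta * f * p * epsilon
k_inf = 2.48 * 0.81 * 0.64 * 1.051
k_inf = 1.3512

1.3512


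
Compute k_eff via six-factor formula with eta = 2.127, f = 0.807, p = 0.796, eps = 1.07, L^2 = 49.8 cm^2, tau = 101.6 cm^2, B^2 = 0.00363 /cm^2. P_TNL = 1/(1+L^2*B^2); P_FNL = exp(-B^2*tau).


k_inf = eta*f*p*eps = 2.127*0.807*0.796*1.07 = 1.461968
P_TNL = 1/(1 + L^2*B^2) = 1/(1 + 49.8*0.00363) = 0.8469021
P_FNL = exp(-B^2*tau) = exp(-0.00363*101.6) = 0.6915582
k_eff = k_inf * P_TNL * P_FNL = 1.461968 * 0.8469021 * 0.6915582
k_eff = 0.85625

0.85625


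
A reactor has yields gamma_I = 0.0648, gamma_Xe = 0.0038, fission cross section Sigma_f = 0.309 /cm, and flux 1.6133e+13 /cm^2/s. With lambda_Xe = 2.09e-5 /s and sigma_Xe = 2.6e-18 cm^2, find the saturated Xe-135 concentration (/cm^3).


Xe_eq = (gamma_I + gamma_Xe) * Sigma_f * phi / (lambda_Xe + sigma_Xe * phi)
Numerator = (0.0648 + 0.0038) * 0.309 * 1.6133e+13 = 3.419777e+11
Denominator = 2.09e-5 + 2.6e-18 * 1.6133e+13 = 6.284580e-05
Xe_eq = 3.419777e+11 / 6.284580e-05 = 5.4415e+15 /cm^3

5.4415e+15


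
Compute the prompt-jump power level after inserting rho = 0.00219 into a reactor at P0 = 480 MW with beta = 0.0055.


P1/P0 = beta / (beta - rho)
P1/P0 = 0.0055 / (0.0055 - 0.00219) = 1.661631
P1 = 480 * 1.661631 = 797.58 MW

797.58


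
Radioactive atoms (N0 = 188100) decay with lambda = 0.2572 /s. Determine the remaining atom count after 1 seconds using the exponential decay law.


N = N0 * exp(-lambda * t)
N = 188100 * exp(-0.2572 * 1)
N = 145441

145441


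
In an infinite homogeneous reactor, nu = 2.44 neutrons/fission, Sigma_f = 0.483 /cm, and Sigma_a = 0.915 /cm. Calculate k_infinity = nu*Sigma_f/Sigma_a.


k_inf = nu * Sigma_f / Sigma_a
k_inf = 2.44 * 0.483 / 0.915
k_inf = 1.2880

1.2880


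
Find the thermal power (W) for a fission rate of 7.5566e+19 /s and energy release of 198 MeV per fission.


P = fission_rate * E_MeV * 1.602e-13
P = 7.5566e+19 * 198 * 1.602e-13
P = 2.3969e+09 W

2.3969e+09


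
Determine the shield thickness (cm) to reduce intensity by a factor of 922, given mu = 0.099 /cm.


x = ln(factor) / mu
x = ln(922) / 0.099
x = 68.955 cm

68.955


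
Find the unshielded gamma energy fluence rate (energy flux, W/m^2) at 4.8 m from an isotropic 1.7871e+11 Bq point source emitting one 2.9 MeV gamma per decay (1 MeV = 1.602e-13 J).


psi = A * E * 1.602e-13 / (4*pi*r^2)
psi = 1.7871e+11 * 2.9 * 1.602e-13 / (4*pi*4.8^2)
psi = 2.8676e-04 W/m^2

2.8676e-04


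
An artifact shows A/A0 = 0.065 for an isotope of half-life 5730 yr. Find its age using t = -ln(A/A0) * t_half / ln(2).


lambda = ln(2) / t_half = ln(2) / 5730 = 1.209681e-04 /yr
t = -ln(A/A0) / lambda
t = -ln(0.065) / 1.209681e-04
t = 22596 yr

22596


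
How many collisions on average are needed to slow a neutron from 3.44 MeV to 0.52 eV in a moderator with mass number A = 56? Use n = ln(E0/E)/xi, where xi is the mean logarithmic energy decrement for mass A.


xi = 1 + (A-1)^2/(2A)*ln((A-1)/(A+1)) = 0.03529286 (for A = 56)
n = ln(E0/E) / xi
n = ln(3.44e6 / 0.52) / 0.03529286
n = ln(6.615385e+06) / 0.03529286 = 444.99

444.99


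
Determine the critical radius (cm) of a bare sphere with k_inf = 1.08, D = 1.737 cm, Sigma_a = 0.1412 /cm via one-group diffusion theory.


L^2 = D / Sigma_a = 1.737 / 0.1412 = 12.30170 cm^2
B_m^2 = (k_inf - 1) / L^2 = (1.08 - 1) / 12.30170 = 0.006503166 /cm^2
For a bare sphere: B_g = pi/R, so R_c = pi / sqrt(B_m^2)
R_c = pi / sqrt(0.006503166) = 38.957 cm

38.957


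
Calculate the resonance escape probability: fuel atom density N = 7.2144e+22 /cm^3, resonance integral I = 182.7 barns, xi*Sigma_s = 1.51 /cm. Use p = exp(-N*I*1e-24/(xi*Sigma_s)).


p = exp(-N * I * 1e-24 / (xi*Sigma_s))
p = exp(-7.2144e+22 * 182.7 * 1e-24 / 1.51)
p = 1.6183e-04

1.6183e-04


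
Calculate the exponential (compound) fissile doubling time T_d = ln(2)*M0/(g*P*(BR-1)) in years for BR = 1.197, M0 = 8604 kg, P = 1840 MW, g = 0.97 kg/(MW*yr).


Breeding gain G = BR - 1 = 1.197 - 1 = 0.197
Fissile production rate = g * P * G = 0.97 * 1840 * 0.197 = 351.6056 kg/yr
T_d = ln(2) * M0 / (g * P * G)
T_d = ln(2) * 8604 / 351.6056 = 16.962 yr

16.962


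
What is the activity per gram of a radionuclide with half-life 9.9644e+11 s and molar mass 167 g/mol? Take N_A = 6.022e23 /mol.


lambda = ln(2) / t_half = ln(2) / 9.9644e+11 = 6.956236e-13 /s
SA = lambda * N_A / M
SA = 6.956236e-13 * 6.022e23 / 167
SA = 2.5084e+09 Bq/g

2.5084e+09


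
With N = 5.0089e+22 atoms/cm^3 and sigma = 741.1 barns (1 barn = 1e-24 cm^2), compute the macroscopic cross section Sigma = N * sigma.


Sigma = N * sigma_barns * 1e-24
Sigma = 5.0089e+22 * 741.1 * 1e-24
Sigma = 37.121 /cm

37.121


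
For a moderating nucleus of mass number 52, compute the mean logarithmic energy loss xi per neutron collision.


xi = 1 + (A-1)^2/(2A) * ln((A-1)/(A+1))
xi = 1 + (52-1)^2/(2*52) * ln((52-1)/(52 +1))
xi = 0.037973

0.037973


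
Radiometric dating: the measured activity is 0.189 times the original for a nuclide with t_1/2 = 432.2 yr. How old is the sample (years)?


lambda = ln(2) / t_half = ln(2) / 432.2 = 0.001603765 /yr
t = -ln(A/A0) / lambda
t = -ln(0.189) / 0.001603765
t = 1038.8 yr

1038.8


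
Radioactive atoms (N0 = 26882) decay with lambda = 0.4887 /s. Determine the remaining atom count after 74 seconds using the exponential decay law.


N = N0 * exp(-lambda * t)
N = 26882 * exp(-0.4887 * 74)
N = 5.2933e-12

5.2933e-12


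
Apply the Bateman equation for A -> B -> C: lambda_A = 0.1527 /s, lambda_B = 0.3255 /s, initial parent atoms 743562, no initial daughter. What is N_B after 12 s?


N_B(t) = lambda_A * N_A0 / (lambda_B - lambda_A) * [exp(-lambda_A*t) - exp(-lambda_B*t)]
exp(-0.1527*12) = 0.1600290; exp(-0.3255*12) = 0.02012082
N_B = 0.1527 * 743562 / (0.3255 - 0.1527) * (0.1600290 - 0.02012082)
N_B = 91930

91930


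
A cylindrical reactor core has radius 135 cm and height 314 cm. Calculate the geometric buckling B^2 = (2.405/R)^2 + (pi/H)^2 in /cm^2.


B^2 = (2.405/R)^2 + (pi/H)^2
B^2 = (2.405/135)^2 + (pi/314)^2
B^2 = 4.1747e-04 /cm^2

4.1747e-04


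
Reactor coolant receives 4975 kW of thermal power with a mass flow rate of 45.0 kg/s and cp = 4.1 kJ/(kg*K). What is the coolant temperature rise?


dT = Q / (m_dot * cp)
dT = 4975 / (45.0 * 4.1)
dT = 26.965 C

26.965


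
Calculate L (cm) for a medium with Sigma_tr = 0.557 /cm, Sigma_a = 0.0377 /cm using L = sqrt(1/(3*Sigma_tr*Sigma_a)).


D = 1 / (3 * Sigma_tr) = 1 / (3 * 0.557) = 0.5984440 cm
L = sqrt(D / Sigma_a)
L = sqrt(0.5984440 / 0.0377)
L = 3.9842 cm

3.9842


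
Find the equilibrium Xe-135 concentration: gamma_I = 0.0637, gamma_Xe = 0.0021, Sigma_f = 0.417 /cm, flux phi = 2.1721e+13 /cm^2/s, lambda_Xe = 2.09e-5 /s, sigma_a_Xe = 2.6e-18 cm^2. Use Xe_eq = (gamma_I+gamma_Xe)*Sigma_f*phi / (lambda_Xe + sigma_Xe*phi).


Xe_eq = (gamma_I + gamma_Xe) * Sigma_f * phi / (lambda_Xe + sigma_Xe * phi)
Numerator = (0.0637 + 0.0021) * 0.417 * 2.1721e+13 = 5.959938e+11
Denominator = 2.09e-5 + 2.6e-18 * 2.1721e+13 = 7.737460e-05
Xe_eq = 5.959938e+11 / 7.737460e-05 = 7.7027e+15 /cm^3

7.7027e+15


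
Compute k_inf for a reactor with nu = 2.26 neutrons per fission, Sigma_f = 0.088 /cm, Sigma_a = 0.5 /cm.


k_inf = nu * Sigma_f / Sigma_a
k_inf = 2.26 * 0.088 / 0.5
k_inf = 0.39776

0.39776


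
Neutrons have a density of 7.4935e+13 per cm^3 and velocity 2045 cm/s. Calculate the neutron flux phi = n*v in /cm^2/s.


phi = n * v
phi = 7.4935e+13 * 2045
phi = 1.5324e+17 /cm^2/s

1.5324e+17


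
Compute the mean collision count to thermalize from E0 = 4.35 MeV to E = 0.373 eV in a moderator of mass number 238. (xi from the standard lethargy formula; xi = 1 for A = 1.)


xi = 1 + (A-1)^2/(2A)*ln((A-1)/(A+1)) = 0.008379872 (for A = 238)
n = ln(E0/E) / xi
n = ln(4.35e6 / 0.373) / 0.008379872
n = ln(1.166220e+07) / 0.008379872 = 1941.8

1941.8


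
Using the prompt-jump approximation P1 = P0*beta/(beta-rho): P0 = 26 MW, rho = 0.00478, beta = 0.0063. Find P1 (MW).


P1/P0 = beta / (beta - rho)
P1/P0 = 0.0063 / (0.0063 - 0.00478) = 4.144737
P1 = 26 * 4.144737 = 107.76 MW

107.76


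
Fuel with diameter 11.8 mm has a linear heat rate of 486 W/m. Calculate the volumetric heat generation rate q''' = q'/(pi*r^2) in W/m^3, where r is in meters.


r = D / 2 / 1000 = 11.8 / 2 / 1000 = 0.0059 m
q''' = q' / (pi * r^2)
q''' = 486 / (pi * 0.0059^2)
q''' = 4.4441e+06 W/m^3

4.4441e+06


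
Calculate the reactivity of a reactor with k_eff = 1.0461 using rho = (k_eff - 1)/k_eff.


rho = (k_eff - 1) / k_eff
rho = (1.0461 - 1) / 1.0461
rho = 0.044068

0.044068


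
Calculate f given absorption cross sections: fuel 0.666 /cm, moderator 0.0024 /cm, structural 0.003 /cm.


f = Sigma_a_fuel / (Sigma_a_fuel + Sigma_a_mod + Sigma_a_other)
f = 0.666 / (0.666 + 0.0024 + 0.003)
f = 0.99196

0.99196


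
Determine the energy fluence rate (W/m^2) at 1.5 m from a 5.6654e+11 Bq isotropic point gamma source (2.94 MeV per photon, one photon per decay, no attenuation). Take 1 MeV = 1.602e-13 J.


psi = A * E * 1.602e-13 / (4*pi*r^2)
psi = 5.6654e+11 * 2.94 * 1.602e-13 / (4*pi*1.5^2)
psi = 0.0094373 W/m^2

0.0094373


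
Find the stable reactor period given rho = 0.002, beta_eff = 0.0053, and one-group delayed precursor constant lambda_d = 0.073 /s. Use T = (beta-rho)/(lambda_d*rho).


T = (beta - rho) / (lambda_d * rho)
T = (0.0053 - 0.002) / (0.073 * 0.002)
T = 22.603 s

22.603


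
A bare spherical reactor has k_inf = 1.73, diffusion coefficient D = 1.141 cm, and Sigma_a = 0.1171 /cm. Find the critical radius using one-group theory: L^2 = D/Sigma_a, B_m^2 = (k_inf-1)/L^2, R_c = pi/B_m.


L^2 = D / Sigma_a = 1.141 / 0.1171 = 9.743809 cm^2
B_m^2 = (k_inf - 1) / L^2 = (1.73 - 1) / 9.743809 = 0.07491937 /cm^2
For a bare sphere: B_g = pi/R, so R_c = pi / sqrt(B_m^2)
R_c = pi / sqrt(0.07491937) = 11.478 cm

11.478


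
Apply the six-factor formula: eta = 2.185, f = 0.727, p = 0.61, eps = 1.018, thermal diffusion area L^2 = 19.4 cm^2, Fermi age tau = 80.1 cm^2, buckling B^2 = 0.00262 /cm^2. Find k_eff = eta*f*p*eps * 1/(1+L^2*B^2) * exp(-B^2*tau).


k_inf = eta*f*p*eps = 2.185*0.727*0.61*1.018 = 0.9864236
P_TNL = 1/(1 + L^2*B^2) = 1/(1 + 19.4*0.00262) = 0.9516305
P_FNL = exp(-B^2*tau) = exp(-0.00262*80.1) = 0.8106961
k_eff = k_inf * P_TNL * P_FNL = 0.9864236 * 0.9516305 * 0.8106961
k_eff = 0.76101

0.76101


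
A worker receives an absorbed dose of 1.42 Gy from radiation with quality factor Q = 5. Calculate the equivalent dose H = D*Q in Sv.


H = D * Q
H = 1.42 * 5
H = 7.1000 Sv

7.1000


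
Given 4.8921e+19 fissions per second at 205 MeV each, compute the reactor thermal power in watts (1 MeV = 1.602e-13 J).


P = fission_rate * E_MeV * 1.602e-13
P = 4.8921e+19 * 205 * 1.602e-13
P = 1.6066e+09 W

1.6066e+09


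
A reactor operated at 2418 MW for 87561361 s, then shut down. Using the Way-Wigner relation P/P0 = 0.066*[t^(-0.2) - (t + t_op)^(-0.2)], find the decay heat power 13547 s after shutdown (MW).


P/P0 = 0.066 * [t^(-0.2) - (t + t_op)^(-0.2)]
P/P0 = 0.066 * [13547^(-0.2) - (13547 + 87561361)^(-0.2)]
P/P0 = 0.066 * [0.1491528 - 0.02579432] = 0.008141660
P = 2418 * 0.008141660 = 19.687 MW

19.687


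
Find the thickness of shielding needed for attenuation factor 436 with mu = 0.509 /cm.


x = ln(factor) / mu
x = ln(436) / 0.509
x = 11.940 cm

11.940


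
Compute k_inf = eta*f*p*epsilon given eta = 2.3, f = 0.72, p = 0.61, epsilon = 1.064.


k_inf = eta * f * p * epsilon
k_inf = 2.3 * 0.72 * 0.61 * 1.064
k_inf = 1.0748

1.0748


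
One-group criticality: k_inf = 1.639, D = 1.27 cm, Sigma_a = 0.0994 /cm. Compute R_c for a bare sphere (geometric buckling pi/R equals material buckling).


L^2 = D / Sigma_a = 1.27 / 0.0994 = 12.77666 cm^2
B_m^2 = (k_inf - 1) / L^2 = (1.639 - 1) / 12.77666 = 0.05001307 /cm^2
For a bare sphere: B_g = pi/R, so R_c = pi / sqrt(B_m^2)
R_c = pi / sqrt(0.05001307) = 14.048 cm

14.048


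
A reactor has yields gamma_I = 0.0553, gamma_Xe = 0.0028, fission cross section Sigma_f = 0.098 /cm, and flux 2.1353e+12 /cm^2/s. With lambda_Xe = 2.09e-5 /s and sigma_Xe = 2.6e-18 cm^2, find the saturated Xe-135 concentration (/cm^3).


Xe_eq = (gamma_I + gamma_Xe) * Sigma_f * phi / (lambda_Xe + sigma_Xe * phi)
Numerator = (0.0553 + 0.0028) * 0.098 * 2.1353e+12 = 1.215797e+10
Denominator = 2.09e-5 + 2.6e-18 * 2.1353e+12 = 2.645178e-05
Xe_eq = 1.215797e+10 / 2.645178e-05 = 4.5963e+14 /cm^3

4.5963e+14


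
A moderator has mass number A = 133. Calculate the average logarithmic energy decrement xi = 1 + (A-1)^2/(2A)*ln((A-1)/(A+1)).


xi = 1 + (A-1)^2/(2A) * ln((A-1)/(A+1))
xi = 1 + (133-1)^2/(2*133) * ln((133-1)/(133 +1))
xi = 0.014962

0.014962


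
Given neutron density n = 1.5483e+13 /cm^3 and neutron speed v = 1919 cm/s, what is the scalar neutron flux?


phi = n * v
phi = 1.5483e+13 * 1919
phi = 2.9712e+16 /cm^2/s

2.9712e+16


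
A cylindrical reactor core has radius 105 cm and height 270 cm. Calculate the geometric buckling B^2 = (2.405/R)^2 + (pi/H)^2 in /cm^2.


B^2 = (2.405/R)^2 + (pi/H)^2
B^2 = (2.405/105)^2 + (pi/270)^2
B^2 = 6.6001e-04 /cm^2

6.6001e-04


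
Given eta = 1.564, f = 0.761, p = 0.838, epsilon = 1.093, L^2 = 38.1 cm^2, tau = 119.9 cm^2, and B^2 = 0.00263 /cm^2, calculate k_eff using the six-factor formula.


k_inf = eta*f*p*eps = 1.564*0.761*0.838*1.093 = 1.090148
P_TNL = 1/(1 + L^2*B^2) = 1/(1 + 38.1*0.00263) = 0.9089232
P_FNL = exp(-B^2*tau) = exp(-0.00263*119.9) = 0.7295430
k_eff = k_inf * P_TNL * P_FNL = 1.090148 * 0.9089232 * 0.7295430
k_eff = 0.72288

0.72288


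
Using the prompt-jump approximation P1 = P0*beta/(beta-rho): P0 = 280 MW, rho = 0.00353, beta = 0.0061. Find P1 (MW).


P1/P0 = beta / (beta - rho)
P1/P0 = 0.0061 / (0.0061 - 0.00353) = 2.373541
P1 = 280 * 2.373541 = 664.59 MW

664.59


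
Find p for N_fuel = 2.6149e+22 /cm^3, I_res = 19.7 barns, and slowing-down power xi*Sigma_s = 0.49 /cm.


p = exp(-N * I * 1e-24 / (xi*Sigma_s))
p = exp(-2.6149e+22 * 19.7 * 1e-24 / 0.49)
p = 0.34948

0.34948


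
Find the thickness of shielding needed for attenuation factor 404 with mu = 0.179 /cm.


x = ln(factor) / mu
x = ln(404) / 0.179
x = 33.527 cm

33.527


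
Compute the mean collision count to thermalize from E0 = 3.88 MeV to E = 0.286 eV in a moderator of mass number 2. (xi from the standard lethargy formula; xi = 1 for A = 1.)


xi = 1 + (A-1)^2/(2A)*ln((A-1)/(A+1)) = 0.7253469 (for A = 2)
n = ln(E0/E) / xi
n = ln(3.88e6 / 0.286) / 0.7253469
n = ln(1.356643e+07) / 0.7253469 = 22.642

22.642


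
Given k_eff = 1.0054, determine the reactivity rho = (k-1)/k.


rho = (k_eff - 1) / k_eff
rho = (1.0054 - 1) / 1.0054
rho = 0.0053710

0.0053710


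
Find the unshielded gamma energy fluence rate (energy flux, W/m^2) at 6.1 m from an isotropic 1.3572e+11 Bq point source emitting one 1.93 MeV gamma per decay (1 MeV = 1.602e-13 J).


psi = A * E * 1.602e-13 / (4*pi*r^2)
psi = 1.3572e+11 * 1.93 * 1.602e-13 / (4*pi*6.1^2)
psi = 8.9742e-05 W/m^2

8.9742e-05


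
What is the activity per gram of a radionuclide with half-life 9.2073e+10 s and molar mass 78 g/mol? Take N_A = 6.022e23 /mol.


lambda = ln(2) / t_half = ln(2) / 9.2073e+10 = 7.528235e-12 /s
SA = lambda * N_A / M
SA = 7.528235e-12 * 6.022e23 / 78
SA = 5.8122e+10 Bq/g

5.8122e+10


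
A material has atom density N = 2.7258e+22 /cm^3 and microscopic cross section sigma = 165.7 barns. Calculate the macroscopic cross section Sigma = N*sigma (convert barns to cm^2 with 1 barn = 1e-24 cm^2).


Sigma = N * sigma_barns * 1e-24
Sigma = 2.7258e+22 * 165.7 * 1e-24
Sigma = 4.5167 /cm

4.5167


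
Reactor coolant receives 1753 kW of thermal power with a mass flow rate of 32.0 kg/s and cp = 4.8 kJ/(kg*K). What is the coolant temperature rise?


dT = Q / (m_dot * cp)
dT = 1753 / (32.0 * 4.8)
dT = 11.413 C

11.413


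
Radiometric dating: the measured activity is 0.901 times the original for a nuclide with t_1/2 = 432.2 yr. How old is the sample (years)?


lambda = ln(2) / t_half = ln(2) / 432.2 = 0.001603765 /yr
t = -ln(A/A0) / lambda
t = -ln(0.901) / 0.001603765
t = 65.003 yr

65.003


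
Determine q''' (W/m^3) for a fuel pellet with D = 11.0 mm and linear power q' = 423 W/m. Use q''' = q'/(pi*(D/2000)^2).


r = D / 2 / 1000 = 11.0 / 2 / 1000 = 0.0055 m
q''' = q' / (pi * r^2)
q''' = 423 / (pi * 0.0055^2)
q''' = 4.4511e+06 W/m^3

4.4511e+06


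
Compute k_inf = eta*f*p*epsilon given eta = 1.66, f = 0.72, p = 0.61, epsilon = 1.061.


k_inf = eta * f * p * epsilon
k_inf = 1.66 * 0.72 * 0.61 * 1.061
k_inf = 0.77355

0.77355


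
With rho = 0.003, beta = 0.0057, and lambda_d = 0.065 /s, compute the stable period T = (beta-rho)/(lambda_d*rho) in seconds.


T = (beta - rho) / (lambda_d * rho)
T = (0.0057 - 0.003) / (0.065 * 0.003)
T = 13.846 s

13.846


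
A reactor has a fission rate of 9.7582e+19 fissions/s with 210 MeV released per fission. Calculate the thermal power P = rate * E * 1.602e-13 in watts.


P = fission_rate * E_MeV * 1.602e-13
P = 9.7582e+19 * 210 * 1.602e-13
P = 3.2829e+09 W

3.2829e+09


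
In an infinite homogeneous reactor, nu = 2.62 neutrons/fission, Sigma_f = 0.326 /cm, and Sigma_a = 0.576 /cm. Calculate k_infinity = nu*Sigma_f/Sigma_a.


k_inf = nu * Sigma_f / Sigma_a
k_inf = 2.62 * 0.326 / 0.576
k_inf = 1.4828

1.4828


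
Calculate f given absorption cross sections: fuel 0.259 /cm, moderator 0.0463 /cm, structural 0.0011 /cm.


f = Sigma_a_fuel / (Sigma_a_fuel + Sigma_a_mod + Sigma_a_other)
f = 0.259 / (0.259 + 0.0463 + 0.0011)
f = 0.84530

0.84530


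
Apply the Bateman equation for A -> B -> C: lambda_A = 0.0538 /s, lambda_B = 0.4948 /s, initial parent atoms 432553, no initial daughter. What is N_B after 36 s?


N_B(t) = lambda_A * N_A0 / (lambda_B - lambda_A) * [exp(-lambda_A*t) - exp(-lambda_B*t)]
exp(-0.0538*36) = 0.1441645; exp(-0.4948*36) = 1.836535e-08
N_B = 0.0538 * 432553 / (0.4948 - 0.0538) * (0.1441645 - 1.836535e-08)
N_B = 7607.5

7607.5


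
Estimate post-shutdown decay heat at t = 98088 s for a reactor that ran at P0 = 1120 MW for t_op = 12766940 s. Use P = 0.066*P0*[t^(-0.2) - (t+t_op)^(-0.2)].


P/P0 = 0.066 * [t^(-0.2) - (t + t_op)^(-0.2)]
P/P0 = 0.066 * [98088^(-0.2) - (98088 + 12766940)^(-0.2)]
P/P0 = 0.066 * [0.1003868 - 0.03785453] = 0.004127130
P = 1120 * 0.004127130 = 4.6224 MW

4.6224


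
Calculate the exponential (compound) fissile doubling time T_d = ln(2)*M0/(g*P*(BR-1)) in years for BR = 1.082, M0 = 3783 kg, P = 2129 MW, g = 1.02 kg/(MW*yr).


Breeding gain G = BR - 1 = 1.082 - 1 = 0.082
Fissile production rate = g * P * G = 1.02 * 2129 * 0.082 = 178.06956 kg/yr
T_d = ln(2) * M0 / (g * P * G)
T_d = ln(2) * 3783 / 178.06956 = 14.726 yr

14.726


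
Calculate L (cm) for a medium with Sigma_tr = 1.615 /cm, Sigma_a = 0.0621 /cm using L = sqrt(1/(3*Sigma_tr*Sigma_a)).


D = 1 / (3 * Sigma_tr) = 1 / (3 * 1.615) = 0.2063983 cm
L = sqrt(D / Sigma_a)
L = sqrt(0.2063983 / 0.0621)
L = 1.8231 cm

1.8231


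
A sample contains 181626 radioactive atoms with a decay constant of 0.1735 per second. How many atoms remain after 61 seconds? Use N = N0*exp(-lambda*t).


N = N0 * exp(-lambda * t)
N = 181626 * exp(-0.1735 * 61)
N = 4.6007

4.6007


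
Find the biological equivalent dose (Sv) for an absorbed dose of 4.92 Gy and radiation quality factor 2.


H = D * Q
H = 4.92 * 2
H = 9.8400 Sv

9.8400
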